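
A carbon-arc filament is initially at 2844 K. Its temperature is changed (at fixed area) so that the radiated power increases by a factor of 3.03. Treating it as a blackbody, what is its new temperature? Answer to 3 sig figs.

P ∝ T⁴, so T₂/T₁ = (P₂/P₁)^(1/4) = (3.03)^(1/4) = 1.31935.
T₂ = 2844 × 1.31935 = 3.75×10³ K.

T₂ ≈ 3.75×10³ K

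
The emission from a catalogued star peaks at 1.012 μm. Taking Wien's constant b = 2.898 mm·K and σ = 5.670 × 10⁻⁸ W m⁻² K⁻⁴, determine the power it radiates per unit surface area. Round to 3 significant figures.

I ≈ 3.81×10⁶ W/m²

Wien's law: T = b/λ_max = 2.898×10⁻³/1.012×10⁻⁶ = 2863.64 K.
Then I = σT⁴ = 5.670×10⁻⁸×(2863.64)⁴ = 3.81×10⁶ W/m².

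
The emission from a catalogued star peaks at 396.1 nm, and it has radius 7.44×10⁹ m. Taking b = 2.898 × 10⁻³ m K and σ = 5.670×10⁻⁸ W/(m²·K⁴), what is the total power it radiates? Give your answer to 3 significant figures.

Wien's law: T = b/λ_max = 2.898×10⁻³/3.961×10⁻⁷ = 7316.33 K.
Surface area A = 4πR² = 4π(7.44×10⁹ m)² = 6.95594×10²⁰ m².
Then P = σAT⁴ = 5.670×10⁻⁸×6.95594×10²⁰×(7316.33)⁴ = 1.13×10²⁹ W.

P ≈ 1.13×10²⁹ W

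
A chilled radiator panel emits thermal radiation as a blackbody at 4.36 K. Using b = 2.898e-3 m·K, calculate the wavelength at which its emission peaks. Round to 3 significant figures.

λ_max ≈ 0.665 mm

Wien's displacement law: λ_max = b/T = (2.898×10⁻³ m·K)/(4.36 K) = 6.647×10⁻⁴ m.
That is 0.665 mm, in the infrared range.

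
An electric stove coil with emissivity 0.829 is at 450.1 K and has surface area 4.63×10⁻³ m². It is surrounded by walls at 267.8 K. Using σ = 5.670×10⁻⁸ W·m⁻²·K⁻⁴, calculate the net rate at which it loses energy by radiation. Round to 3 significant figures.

Area A = 4.63×10⁻³ m².
Net radiated power P_net = εσA(T⁴ − T₀⁴) = 0.829×5.670×10⁻⁸×4.63×10⁻³×(450.1⁴ − 267.8⁴).
T⁴ − T₀⁴ = 4.10427×10¹⁰ − 5.14331×10⁹ = 3.58994×10¹⁰ K⁴, so P_net = 7.81 W.

Net loss ≈ 7.81 W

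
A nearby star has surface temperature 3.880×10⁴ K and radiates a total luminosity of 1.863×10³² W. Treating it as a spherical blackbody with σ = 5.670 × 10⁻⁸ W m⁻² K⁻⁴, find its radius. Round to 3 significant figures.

L = 4πR²σT⁴ ⇒ R = √(L/(4πσT⁴)).
σT⁴ = 1.28502×10¹¹ W/m², so R = √(1.863×10³²/(4π×1.28502×10¹¹)) = 1.07×10¹⁰ m.

R ≈ 1.07×10¹⁰ m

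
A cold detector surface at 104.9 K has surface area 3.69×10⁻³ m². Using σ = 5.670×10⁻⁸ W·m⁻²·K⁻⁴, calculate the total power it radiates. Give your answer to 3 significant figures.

P ≈ 0.0253 W

Area A = 3.69×10⁻³ m².
P = σAT⁴ = 5.670×10⁻⁸ × 3.69×10⁻³ × (104.9)⁴ = 0.0253 W.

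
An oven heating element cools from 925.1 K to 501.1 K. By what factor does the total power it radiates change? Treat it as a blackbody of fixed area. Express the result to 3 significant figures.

P ∝ T⁴, so P₂/P₁ = (T₂/T₁)⁴ = (501.1/925.1)⁴ = (0.541671)⁴ = 0.0861.

P₂/P₁ ≈ 0.0861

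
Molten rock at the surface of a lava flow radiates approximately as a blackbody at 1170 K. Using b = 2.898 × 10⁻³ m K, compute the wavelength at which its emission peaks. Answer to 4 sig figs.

Wien's displacement law: λ_max = b/T = (2.898×10⁻³ m·K)/(1170 K) = 2.4769×10⁻⁶ m.
That is 2.477 μm, in the infrared range.

λ_max ≈ 2.477 μm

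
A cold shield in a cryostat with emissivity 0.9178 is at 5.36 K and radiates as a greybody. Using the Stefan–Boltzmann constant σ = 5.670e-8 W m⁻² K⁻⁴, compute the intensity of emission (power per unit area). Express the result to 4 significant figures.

I ≈ 4.295×10⁻⁵ W/m²

Stefan–Boltzmann: I = εσT⁴ = 0.9178 × 5.670×10⁻⁸ × (5.36)⁴ = 4.295×10⁻⁵ W/m².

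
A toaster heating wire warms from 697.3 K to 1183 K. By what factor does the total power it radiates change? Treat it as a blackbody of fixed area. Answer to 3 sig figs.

P₂/P₁ ≈ 8.28

P ∝ T⁴, so P₂/P₁ = (T₂/T₁)⁴ = (1183/697.3)⁴ = (1.69654)⁴ = 8.28.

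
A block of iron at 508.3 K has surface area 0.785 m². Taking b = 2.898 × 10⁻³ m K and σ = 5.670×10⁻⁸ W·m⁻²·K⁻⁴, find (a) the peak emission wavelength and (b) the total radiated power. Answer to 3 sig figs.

(a) λ_max = b/T = 2.898×10⁻³/508.3 = 5.701×10⁻⁶ m = 5.70 μm.
Area A = 0.785 m².
(b) P = σAT⁴ = 5.670×10⁻⁸×0.785×(508.3)⁴ = 2.97×10³ W.

λ_max ≈ 5.70 μm; P ≈ 2.97×10³ W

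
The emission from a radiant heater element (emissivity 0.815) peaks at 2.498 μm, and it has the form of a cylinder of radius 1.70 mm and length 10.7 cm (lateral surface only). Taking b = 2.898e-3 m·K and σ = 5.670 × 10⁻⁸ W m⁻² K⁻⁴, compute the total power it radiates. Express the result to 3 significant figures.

P ≈ 95.7 W

Wien's law: T = b/λ_max = 2.898×10⁻³/2.498×10⁻⁶ = 1160.13 K.
Lateral area A = 2πrL = 2π×1.70×10⁻³×0.107 = 1.14291×10⁻³ m².
Then P = εσAT⁴ = 0.815×5.670×10⁻⁸×1.14291×10⁻³×(1160.13)⁴ = 95.7 W.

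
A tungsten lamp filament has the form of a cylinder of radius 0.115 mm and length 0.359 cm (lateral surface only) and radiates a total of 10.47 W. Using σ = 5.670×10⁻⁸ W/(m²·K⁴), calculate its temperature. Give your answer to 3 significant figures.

Lateral area A = 2πrL = 2π×1.15×10⁻⁴×3.59×10⁻³ = 2.59401×10⁻⁶ m².
P = σAT⁴ ⇒ T = (P/(σA))^(1/4) = (10.47/(5.670×10⁻⁸×2.59401×10⁻⁶))^(1/4) = 2.90×10³ K.

T ≈ 2.90×10³ K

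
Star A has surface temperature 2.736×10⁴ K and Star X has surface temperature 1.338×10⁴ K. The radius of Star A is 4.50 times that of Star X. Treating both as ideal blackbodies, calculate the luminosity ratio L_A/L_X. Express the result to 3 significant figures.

L ∝ R²T⁴, so L_A/L_X = (R_A/R_X)²(T_A/T_X)⁴ = (4.50)² × (2.736×10⁴/1.338×10⁴)⁴ = 20.25 × 17.4840 = 354.

L_A/L_X ≈ 354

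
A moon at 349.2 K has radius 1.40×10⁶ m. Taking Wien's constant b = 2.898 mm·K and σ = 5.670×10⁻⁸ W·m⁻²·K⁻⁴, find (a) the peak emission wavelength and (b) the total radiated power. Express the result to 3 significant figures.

λ_max ≈ 8.30 μm; P ≈ 2.08×10¹⁶ W

(a) λ_max = b/T = 2.898×10⁻³/349.2 = 8.299×10⁻⁶ m = 8.30 μm.
Surface area A = 4πR² = 4π(1.40×10⁶ m)² = 2.46301×10¹³ m².
(b) P = σAT⁴ = 5.670×10⁻⁸×2.46301×10¹³×(349.2)⁴ = 2.08×10¹⁶ W.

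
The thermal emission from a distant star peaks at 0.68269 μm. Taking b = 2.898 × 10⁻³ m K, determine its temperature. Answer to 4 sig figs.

Wien's law gives T = b/λ_max = (2.898×10⁻³ m·K)/(6.8269×10⁻⁷ m) = 4245 K.

T ≈ 4245 K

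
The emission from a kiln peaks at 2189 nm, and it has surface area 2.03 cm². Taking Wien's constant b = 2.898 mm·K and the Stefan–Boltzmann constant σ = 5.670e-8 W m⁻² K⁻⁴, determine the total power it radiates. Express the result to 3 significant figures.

Wien's law: T = b/λ_max = 2.898×10⁻³/2.189×10⁻⁶ = 1323.89 K.
Area A = 2.03 cm² = 2.03×10⁻⁴ m².
Then P = σAT⁴ = 5.670×10⁻⁸×2.03×10⁻⁴×(1323.89)⁴ = 35.4 W.

P ≈ 35.4 W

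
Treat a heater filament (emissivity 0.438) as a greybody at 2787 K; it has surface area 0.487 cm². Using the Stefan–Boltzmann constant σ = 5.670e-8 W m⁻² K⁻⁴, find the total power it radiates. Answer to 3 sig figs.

Area A = 0.487 cm² = 4.87×10⁻⁵ m².
P = εσAT⁴ = 0.438 × 5.670×10⁻⁸ × 4.87×10⁻⁵ × (2787)⁴ = 73.0 W.

P ≈ 73.0 W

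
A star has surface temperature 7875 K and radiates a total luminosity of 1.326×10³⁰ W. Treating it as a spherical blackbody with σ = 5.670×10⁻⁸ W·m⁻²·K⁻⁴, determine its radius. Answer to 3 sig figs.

R ≈ 2.20×10¹⁰ m

L = 4πR²σT⁴ ⇒ R = √(L/(4πσT⁴)).
σT⁴ = 2.18065×10⁸ W/m², so R = √(1.326×10³⁰/(4π×2.18065×10⁸)) = 2.20×10¹⁰ m.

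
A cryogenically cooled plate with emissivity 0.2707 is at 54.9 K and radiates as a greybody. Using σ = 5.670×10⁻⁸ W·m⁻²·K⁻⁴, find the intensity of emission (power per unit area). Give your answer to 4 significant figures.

Stefan–Boltzmann: I = εσT⁴ = 0.2707 × 5.670×10⁻⁸ × (54.9)⁴ = 0.1394 W/m².

I ≈ 0.1394 W/m²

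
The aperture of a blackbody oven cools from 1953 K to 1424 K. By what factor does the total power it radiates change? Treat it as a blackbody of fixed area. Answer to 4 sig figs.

P ∝ T⁴, so P₂/P₁ = (T₂/T₁)⁴ = (1424/1953)⁴ = (0.729135)⁴ = 0.2826.

P₂/P₁ ≈ 0.2826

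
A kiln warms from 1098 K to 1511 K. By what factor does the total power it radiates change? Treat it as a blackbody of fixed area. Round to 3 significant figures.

P ∝ T⁴, so P₂/P₁ = (T₂/T₁)⁴ = (1511/1098)⁴ = (1.37614)⁴ = 3.59.

P₂/P₁ ≈ 3.59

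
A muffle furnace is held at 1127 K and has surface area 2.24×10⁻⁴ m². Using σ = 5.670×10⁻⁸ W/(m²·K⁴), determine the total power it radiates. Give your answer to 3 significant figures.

P ≈ 20.5 W

Area A = 2.24×10⁻⁴ m².
P = σAT⁴ = 5.670×10⁻⁸ × 2.24×10⁻⁴ × (1127)⁴ = 20.5 W.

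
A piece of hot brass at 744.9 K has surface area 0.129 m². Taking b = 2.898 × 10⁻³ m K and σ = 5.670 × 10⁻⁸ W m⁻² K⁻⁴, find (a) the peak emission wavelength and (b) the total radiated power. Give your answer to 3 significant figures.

λ_max ≈ 3.89 μm; P ≈ 2.25×10³ W

(a) λ_max = b/T = 2.898×10⁻³/744.9 = 3.890×10⁻⁶ m = 3.89 μm.
Area A = 0.129 m².
(b) P = σAT⁴ = 5.670×10⁻⁸×0.129×(744.9)⁴ = 2.25×10³ W.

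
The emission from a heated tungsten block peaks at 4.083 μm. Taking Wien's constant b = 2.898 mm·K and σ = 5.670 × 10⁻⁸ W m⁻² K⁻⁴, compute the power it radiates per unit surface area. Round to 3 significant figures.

I ≈ 1.44×10⁴ W/m²

Wien's law: T = b/λ_max = 2.898×10⁻³/4.083×10⁻⁶ = 709.772 K.
Then I = σT⁴ = 5.670×10⁻⁸×(709.772)⁴ = 1.44×10⁴ W/m².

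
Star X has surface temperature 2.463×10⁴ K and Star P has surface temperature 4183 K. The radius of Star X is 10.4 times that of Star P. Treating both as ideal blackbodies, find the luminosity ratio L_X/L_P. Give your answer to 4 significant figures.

L_X/L_P ≈ 1.300×10⁵

L ∝ R²T⁴, so L_X/L_P = (R_X/R_P)²(T_X/T_P)⁴ = (10.4)² × (2.463×10⁴/4183)⁴ = 108.16 × 1202.00 = 1.300×10⁵.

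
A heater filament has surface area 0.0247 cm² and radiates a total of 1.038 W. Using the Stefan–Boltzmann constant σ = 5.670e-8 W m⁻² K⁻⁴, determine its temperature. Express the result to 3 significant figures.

Area A = 0.0247 cm² = 2.47×10⁻⁶ m².
P = σAT⁴ ⇒ T = (P/(σA))^(1/4) = (1.038/(5.670×10⁻⁸×2.47×10⁻⁶))^(1/4) = 1.65×10³ K.

T ≈ 1.65×10³ K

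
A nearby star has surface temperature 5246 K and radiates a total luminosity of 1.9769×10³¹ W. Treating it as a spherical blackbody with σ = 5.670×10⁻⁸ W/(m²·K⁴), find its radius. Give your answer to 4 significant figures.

R ≈ 1.914×10¹¹ m

L = 4πR²σT⁴ ⇒ R = √(L/(4πσT⁴)).
σT⁴ = 4.29434×10⁷ W/m², so R = √(1.9769×10³¹/(4π×4.29434×10⁷)) = 1.914×10¹¹ m.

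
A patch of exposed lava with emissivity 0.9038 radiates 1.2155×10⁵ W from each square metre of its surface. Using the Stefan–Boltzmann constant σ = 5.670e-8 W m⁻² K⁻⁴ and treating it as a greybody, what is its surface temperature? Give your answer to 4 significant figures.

T ≈ 1241 K

I = εσT⁴, so T = (I/εσ)^(1/4) = (1.2155×10⁵/(0.9038×5.670×10⁻⁸))^(1/4) = 1241 K.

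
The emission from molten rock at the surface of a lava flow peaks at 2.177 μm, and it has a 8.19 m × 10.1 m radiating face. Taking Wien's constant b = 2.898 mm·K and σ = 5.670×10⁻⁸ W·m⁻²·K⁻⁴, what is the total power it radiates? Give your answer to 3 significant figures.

Wien's law: T = b/λ_max = 2.898×10⁻³/2.177×10⁻⁶ = 1331.19 K.
Area A = 8.19 × 10.1 = 82.719 m².
Then P = σAT⁴ = 5.670×10⁻⁸×82.719×(1331.19)⁴ = 1.47×10⁷ W.

P ≈ 1.47×10⁷ W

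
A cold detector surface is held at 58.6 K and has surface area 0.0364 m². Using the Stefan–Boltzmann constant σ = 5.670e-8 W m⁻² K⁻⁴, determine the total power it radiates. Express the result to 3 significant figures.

Area A = 0.0364 m².
P = σAT⁴ = 5.670×10⁻⁸ × 0.0364 × (58.6)⁴ = 0.0243 W.

P ≈ 0.0243 W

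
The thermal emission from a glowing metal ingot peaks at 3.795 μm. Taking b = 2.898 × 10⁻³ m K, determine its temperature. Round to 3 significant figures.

T ≈ 764 K

Wien's law gives T = b/λ_max = (2.898×10⁻³ m·K)/(3.795×10⁻⁶ m) = 764 K.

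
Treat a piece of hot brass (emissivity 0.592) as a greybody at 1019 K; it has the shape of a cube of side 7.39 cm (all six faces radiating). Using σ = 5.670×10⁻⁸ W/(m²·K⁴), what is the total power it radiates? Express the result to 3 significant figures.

Area A = 6s² = 6×(0.0739 m)² = 0.0327673 m².
P = εσAT⁴ = 0.592 × 5.670×10⁻⁸ × 0.0327673 × (1019)⁴ = 1.19×10³ W.

P ≈ 1.19×10³ W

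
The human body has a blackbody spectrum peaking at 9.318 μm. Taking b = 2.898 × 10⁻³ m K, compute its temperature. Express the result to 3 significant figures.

Wien's law gives T = b/λ_max = (2.898×10⁻³ m·K)/(9.318×10⁻⁶ m) = 311 K.

T ≈ 311 K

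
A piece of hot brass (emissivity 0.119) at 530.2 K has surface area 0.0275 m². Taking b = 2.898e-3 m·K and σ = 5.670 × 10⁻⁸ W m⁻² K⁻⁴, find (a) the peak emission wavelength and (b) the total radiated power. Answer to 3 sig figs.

(a) λ_max = b/T = 2.898×10⁻³/530.2 = 5.466×10⁻⁶ m = 5.47 μm.
Area A = 0.0275 m².
(b) P = εσAT⁴ = 0.119×5.670×10⁻⁸×0.0275×(530.2)⁴ = 14.7 W.

λ_max ≈ 5.47 μm; P ≈ 14.7 W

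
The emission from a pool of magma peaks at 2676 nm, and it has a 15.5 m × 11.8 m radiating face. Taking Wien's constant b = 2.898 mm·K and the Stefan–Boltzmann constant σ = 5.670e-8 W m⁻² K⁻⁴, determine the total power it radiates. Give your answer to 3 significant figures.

Wien's law: T = b/λ_max = 2.898×10⁻³/2.676×10⁻⁶ = 1082.96 K.
Area A = 15.5 × 11.8 = 182.9 m².
Then P = σAT⁴ = 5.670×10⁻⁸×182.9×(1082.96)⁴ = 1.43×10⁷ W.

P ≈ 1.43×10⁷ W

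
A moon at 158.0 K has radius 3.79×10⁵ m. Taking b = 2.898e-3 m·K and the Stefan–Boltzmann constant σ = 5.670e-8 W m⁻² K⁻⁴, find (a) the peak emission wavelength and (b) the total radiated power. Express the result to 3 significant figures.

λ_max ≈ 18.3 μm; P ≈ 6.38×10¹³ W

(a) λ_max = b/T = 2.898×10⁻³/158.0 = 1.834×10⁻⁵ m = 18.3 μm.
Surface area A = 4πR² = 4π(3.79×10⁵ m)² = 1.80505×10¹² m².
(b) P = σAT⁴ = 5.670×10⁻⁸×1.80505×10¹²×(158.0)⁴ = 6.38×10¹³ W.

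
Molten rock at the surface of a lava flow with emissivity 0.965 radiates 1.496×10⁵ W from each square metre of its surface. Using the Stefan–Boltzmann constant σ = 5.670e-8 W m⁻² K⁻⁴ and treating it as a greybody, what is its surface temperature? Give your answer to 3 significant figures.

I = εσT⁴, so T = (I/εσ)^(1/4) = (1.496×10⁵/(0.965×5.670×10⁻⁸))^(1/4) = 1.29×10³ K.

T ≈ 1.29×10³ K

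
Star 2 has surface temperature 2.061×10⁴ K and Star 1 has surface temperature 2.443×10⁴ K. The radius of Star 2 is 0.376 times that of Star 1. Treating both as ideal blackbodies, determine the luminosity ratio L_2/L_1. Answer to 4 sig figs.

L_2/L_1 ≈ 0.07161

L ∝ R²T⁴, so L_2/L_1 = (R_2/R_1)²(T_2/T_1)⁴ = (0.376)² × (2.061×10⁴/2.443×10⁴)⁴ = 0.141376 × 0.506545 = 0.07161.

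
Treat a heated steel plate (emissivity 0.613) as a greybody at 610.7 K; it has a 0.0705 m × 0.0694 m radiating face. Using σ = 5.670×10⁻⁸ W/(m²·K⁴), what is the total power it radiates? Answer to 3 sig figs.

Area A = 0.0705 × 0.0694 = 4.8927×10⁻³ m².
P = εσAT⁴ = 0.613 × 5.670×10⁻⁸ × 4.8927×10⁻³ × (610.7)⁴ = 23.7 W.

P ≈ 23.7 W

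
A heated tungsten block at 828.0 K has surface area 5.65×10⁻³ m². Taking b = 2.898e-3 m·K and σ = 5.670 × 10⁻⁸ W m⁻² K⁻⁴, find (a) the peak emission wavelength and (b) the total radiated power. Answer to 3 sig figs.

(a) λ_max = b/T = 2.898×10⁻³/828.0 = 3.500×10⁻⁶ m = 3.50 μm.
Area A = 5.65×10⁻³ m².
(b) P = σAT⁴ = 5.670×10⁻⁸×5.65×10⁻³×(828.0)⁴ = 151 W.

λ_max ≈ 3.50 μm; P ≈ 151 W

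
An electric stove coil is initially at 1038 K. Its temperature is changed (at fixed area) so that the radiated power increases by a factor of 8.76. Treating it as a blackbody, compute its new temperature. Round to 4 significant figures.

P ∝ T⁴, so T₂/T₁ = (P₂/P₁)^(1/4) = (8.76)^(1/4) = 1.72039.
T₂ = 1038 × 1.72039 = 1786 K.

T₂ ≈ 1786 K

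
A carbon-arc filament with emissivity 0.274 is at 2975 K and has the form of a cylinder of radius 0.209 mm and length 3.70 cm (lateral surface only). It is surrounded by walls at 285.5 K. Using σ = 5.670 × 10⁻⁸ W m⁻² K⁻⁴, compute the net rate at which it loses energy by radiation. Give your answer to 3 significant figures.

Net loss ≈ 59.1 W

Lateral area A = 2πrL = 2π×2.09×10⁻⁴×0.0370 = 4.85879×10⁻⁵ m².
Net radiated power P_net = εσA(T⁴ − T₀⁴) = 0.274×5.670×10⁻⁸×4.85879×10⁻⁵×(2975⁴ − 285.5⁴).
T⁴ − T₀⁴ = 7.83336×10¹³ − 6.64392×10⁹ = 7.83270×10¹³ K⁴, so P_net = 59.1 W.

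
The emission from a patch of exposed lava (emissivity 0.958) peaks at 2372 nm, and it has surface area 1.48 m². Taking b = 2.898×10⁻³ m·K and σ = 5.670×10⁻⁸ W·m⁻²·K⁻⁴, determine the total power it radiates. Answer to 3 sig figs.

P ≈ 1.79×10⁵ W

Wien's law: T = b/λ_max = 2.898×10⁻³/2.372×10⁻⁶ = 1221.75 K.
Area A = 1.48 m².
Then P = εσAT⁴ = 0.958×5.670×10⁻⁸×1.48×(1221.75)⁴ = 1.79×10⁵ W.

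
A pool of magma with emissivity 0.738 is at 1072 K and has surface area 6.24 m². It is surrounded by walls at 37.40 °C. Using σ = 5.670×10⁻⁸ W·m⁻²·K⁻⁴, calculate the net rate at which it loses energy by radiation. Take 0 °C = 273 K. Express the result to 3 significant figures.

Net loss ≈ 3.42×10⁵ W

Surroundings: T = 37.40 °C + 273 = 310.40 K.
Area A = 6.24 m².
Net radiated power P_net = εσA(T⁴ − T₀⁴) = 0.738×5.670×10⁻⁸×6.24×(1072⁴ − 310.40⁴).
T⁴ − T₀⁴ = 1.32062×10¹² − 9.28297×10⁹ = 1.31134×10¹² K⁴, so P_net = 3.42×10⁵ W.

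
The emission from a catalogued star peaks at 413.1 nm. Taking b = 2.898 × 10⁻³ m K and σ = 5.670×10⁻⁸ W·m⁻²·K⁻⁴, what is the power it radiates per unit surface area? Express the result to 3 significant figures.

Wien's law: T = b/λ_max = 2.898×10⁻³/4.131×10⁻⁷ = 7015.25 K.
Then I = σT⁴ = 5.670×10⁻⁸×(7015.25)⁴ = 1.37×10⁸ W/m².

I ≈ 1.37×10⁸ W/m²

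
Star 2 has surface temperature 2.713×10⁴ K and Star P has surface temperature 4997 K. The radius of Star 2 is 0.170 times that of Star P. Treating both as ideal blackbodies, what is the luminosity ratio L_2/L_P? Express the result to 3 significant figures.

L_2/L_P ≈ 25.1

L ∝ R²T⁴, so L_2/L_P = (R_2/R_P)²(T_2/T_P)⁴ = (0.170)² × (2.713×10⁴/4997)⁴ = 0.0289 × 868.884 = 25.1.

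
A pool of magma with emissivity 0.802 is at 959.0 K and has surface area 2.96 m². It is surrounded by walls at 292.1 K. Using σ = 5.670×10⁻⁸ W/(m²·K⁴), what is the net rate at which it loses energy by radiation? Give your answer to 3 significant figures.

Net loss ≈ 1.13×10⁵ W

Area A = 2.96 m².
Net radiated power P_net = εσA(T⁴ − T₀⁴) = 0.802×5.670×10⁻⁸×2.96×(959.0⁴ − 292.1⁴).
T⁴ − T₀⁴ = 8.45813×10¹¹ − 7.27991×10⁹ = 8.38533×10¹¹ K⁴, so P_net = 1.13×10⁵ W.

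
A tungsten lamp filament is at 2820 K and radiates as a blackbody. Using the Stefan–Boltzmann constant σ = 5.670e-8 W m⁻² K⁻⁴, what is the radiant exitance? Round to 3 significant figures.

Stefan–Boltzmann: I = σT⁴ = 5.670×10⁻⁸ × (2820)⁴ = 3.59×10⁶ W/m².

I ≈ 3.59×10⁶ W/m²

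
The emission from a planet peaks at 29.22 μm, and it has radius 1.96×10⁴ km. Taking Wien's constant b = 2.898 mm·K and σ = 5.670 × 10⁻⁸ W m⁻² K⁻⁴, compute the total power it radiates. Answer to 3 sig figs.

Wien's law: T = b/λ_max = 2.898×10⁻³/2.922×10⁻⁵ = 99.1786 K.
Surface area A = 4πR² = 4π(1.96×10⁷ m)² = 4.82750×10¹⁵ m².
Then P = σAT⁴ = 5.670×10⁻⁸×4.82750×10¹⁵×(99.1786)⁴ = 2.65×10¹⁶ W.

P ≈ 2.65×10¹⁶ W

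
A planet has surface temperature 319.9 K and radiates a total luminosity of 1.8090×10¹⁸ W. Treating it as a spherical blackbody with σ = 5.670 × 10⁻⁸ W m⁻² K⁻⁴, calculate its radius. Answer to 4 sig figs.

L = 4πR²σT⁴ ⇒ R = √(L/(4πσT⁴)).
σT⁴ = 593.800 W/m², so R = √(1.8090×10¹⁸/(4π×593.800)) = 1.557×10⁷ m.

R ≈ 1.557×10⁷ m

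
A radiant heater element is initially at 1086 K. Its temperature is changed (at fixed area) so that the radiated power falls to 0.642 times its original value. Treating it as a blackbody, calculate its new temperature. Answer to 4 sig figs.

T₂ ≈ 972.1 K

P ∝ T⁴, so T₂/T₁ = (P₂/P₁)^(1/4) = (0.642)^(1/4) = 0.895125.
T₂ = 1086 × 0.895125 = 972.1 K.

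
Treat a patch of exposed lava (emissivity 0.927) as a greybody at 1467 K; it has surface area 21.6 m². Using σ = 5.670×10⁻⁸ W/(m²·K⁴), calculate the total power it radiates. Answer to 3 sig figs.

P ≈ 5.26×10⁶ W

Area A = 21.6 m².
P = εσAT⁴ = 0.927 × 5.670×10⁻⁸ × 21.6 × (1467)⁴ = 5.26×10⁶ W.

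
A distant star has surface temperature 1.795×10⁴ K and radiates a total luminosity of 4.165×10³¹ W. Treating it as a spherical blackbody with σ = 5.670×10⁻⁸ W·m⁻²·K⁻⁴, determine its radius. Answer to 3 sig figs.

L = 4πR²σT⁴ ⇒ R = √(L/(4πσT⁴)).
σT⁴ = 5.88628×10⁹ W/m², so R = √(4.165×10³¹/(4π×5.88628×10⁹)) = 2.37×10¹⁰ m.

R ≈ 2.37×10¹⁰ m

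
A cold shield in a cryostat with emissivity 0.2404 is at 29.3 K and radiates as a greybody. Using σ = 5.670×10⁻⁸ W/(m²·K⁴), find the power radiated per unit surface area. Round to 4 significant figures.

Stefan–Boltzmann: I = εσT⁴ = 0.2404 × 5.670×10⁻⁸ × (29.3)⁴ = 0.01005 W/m².

I ≈ 0.01005 W/m²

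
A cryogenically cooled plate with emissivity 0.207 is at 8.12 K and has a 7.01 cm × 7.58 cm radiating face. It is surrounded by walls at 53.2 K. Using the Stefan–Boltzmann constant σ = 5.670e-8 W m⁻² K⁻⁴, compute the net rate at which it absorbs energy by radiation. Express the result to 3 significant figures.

Area A = 0.0701 × 0.0758 = 5.31358×10⁻³ m².
Net radiated power P_net = εσA(T⁴ − T₀⁴) = 0.207×5.670×10⁻⁸×5.31358×10⁻³×(8.12⁴ − 53.2⁴).
T⁴ − T₀⁴ = 4347.35 − 8.01026×10⁶ = -8.00591×10⁶ K⁴, so P_net = -4.99×10⁻⁴ W — negative, meaning a net gain of 4.99×10⁻⁴ W.

Net gain ≈ 4.99×10⁻⁴ W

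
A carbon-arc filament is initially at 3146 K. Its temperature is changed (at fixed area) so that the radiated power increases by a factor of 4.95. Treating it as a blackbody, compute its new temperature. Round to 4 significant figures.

T₂ ≈ 4693 K

P ∝ T⁴, so T₂/T₁ = (P₂/P₁)^(1/4) = (4.95)^(1/4) = 1.49160.
T₂ = 3146 × 1.49160 = 4693 K.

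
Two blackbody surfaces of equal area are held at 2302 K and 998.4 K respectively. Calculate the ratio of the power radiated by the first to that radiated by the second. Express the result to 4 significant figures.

With equal areas, P₁/P₂ = (T₁/T₂)⁴ = (2302/998.4)⁴ = 28.26.

P₁/P₂ ≈ 28.26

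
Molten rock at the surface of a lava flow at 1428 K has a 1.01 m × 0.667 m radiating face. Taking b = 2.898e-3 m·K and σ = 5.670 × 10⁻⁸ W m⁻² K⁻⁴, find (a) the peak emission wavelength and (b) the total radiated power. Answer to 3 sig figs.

(a) λ_max = b/T = 2.898×10⁻³/1428 = 2.029×10⁻⁶ m = 2.03 μm.
Area A = 1.01 × 0.667 = 0.67367 m².
(b) P = σAT⁴ = 5.670×10⁻⁸×0.67367×(1428)⁴ = 1.59×10⁵ W.

λ_max ≈ 2.03 μm; P ≈ 1.59×10⁵ W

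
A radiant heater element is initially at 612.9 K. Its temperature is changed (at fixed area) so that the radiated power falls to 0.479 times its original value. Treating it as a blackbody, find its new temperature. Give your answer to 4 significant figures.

P ∝ T⁴, so T₂/T₁ = (P₂/P₁)^(1/4) = (0.479)^(1/4) = 0.831924.
T₂ = 612.9 × 0.831924 = 509.9 K.

T₂ ≈ 509.9 K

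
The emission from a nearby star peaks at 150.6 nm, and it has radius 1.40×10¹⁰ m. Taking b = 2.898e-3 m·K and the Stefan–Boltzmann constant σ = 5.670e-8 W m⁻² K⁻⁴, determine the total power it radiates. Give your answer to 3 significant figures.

Wien's law: T = b/λ_max = 2.898×10⁻³/1.506×10⁻⁷ = 19243.0 K.
Surface area A = 4πR² = 4π(1.40×10¹⁰ m)² = 2.46301×10²¹ m².
Then P = σAT⁴ = 5.670×10⁻⁸×2.46301×10²¹×(19243.0)⁴ = 1.91×10³¹ W.

P ≈ 1.91×10³¹ W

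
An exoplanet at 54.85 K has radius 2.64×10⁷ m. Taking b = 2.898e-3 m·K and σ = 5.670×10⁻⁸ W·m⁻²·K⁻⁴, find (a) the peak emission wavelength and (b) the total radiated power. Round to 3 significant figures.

(a) λ_max = b/T = 2.898×10⁻³/54.85 = 5.284×10⁻⁵ m = 52.8 μm.
Surface area A = 4πR² = 4π(2.64×10⁷ m)² = 8.75826×10¹⁵ m².
(b) P = σAT⁴ = 5.670×10⁻⁸×8.75826×10¹⁵×(54.85)⁴ = 4.49×10¹⁵ W.

λ_max ≈ 52.8 μm; P ≈ 4.49×10¹⁵ W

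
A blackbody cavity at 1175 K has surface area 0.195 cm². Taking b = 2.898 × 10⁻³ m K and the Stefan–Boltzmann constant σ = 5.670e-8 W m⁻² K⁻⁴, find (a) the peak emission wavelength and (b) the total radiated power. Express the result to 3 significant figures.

(a) λ_max = b/T = 2.898×10⁻³/1175 = 2.466×10⁻⁶ m = 2.47×10³ nm.
Area A = 0.195 cm² = 1.95×10⁻⁵ m².
(b) P = σAT⁴ = 5.670×10⁻⁸×1.95×10⁻⁵×(1175)⁴ = 2.11 W.

λ_max ≈ 2.47×10³ nm; P ≈ 2.11 W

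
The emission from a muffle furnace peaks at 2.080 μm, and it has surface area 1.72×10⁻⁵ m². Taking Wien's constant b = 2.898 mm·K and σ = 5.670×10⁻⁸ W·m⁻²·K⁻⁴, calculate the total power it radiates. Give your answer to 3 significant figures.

Wien's law: T = b/λ_max = 2.898×10⁻³/2.080×10⁻⁶ = 1393.27 K.
Area A = 1.72×10⁻⁵ m².
Then P = σAT⁴ = 5.670×10⁻⁸×1.72×10⁻⁵×(1393.27)⁴ = 3.67 W.

P ≈ 3.67 W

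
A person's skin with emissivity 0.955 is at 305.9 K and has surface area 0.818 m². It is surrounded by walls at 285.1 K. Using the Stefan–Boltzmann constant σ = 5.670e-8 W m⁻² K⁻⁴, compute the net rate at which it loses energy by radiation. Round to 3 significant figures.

Area A = 0.818 m².
Net radiated power P_net = εσA(T⁴ − T₀⁴) = 0.955×5.670×10⁻⁸×0.818×(305.9⁴ − 285.1⁴).
T⁴ − T₀⁴ = 8.75625×10⁹ − 6.60677×10⁹ = 2.14948×10⁹ K⁴, so P_net = 95.2 W.

Net loss ≈ 95.2 W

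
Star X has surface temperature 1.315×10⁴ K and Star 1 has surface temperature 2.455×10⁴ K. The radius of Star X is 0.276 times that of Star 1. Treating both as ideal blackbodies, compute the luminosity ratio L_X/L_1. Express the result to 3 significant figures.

L ∝ R²T⁴, so L_X/L_1 = (R_X/R_1)²(T_X/T_1)⁴ = (0.276)² × (1.315×10⁴/2.455×10⁴)⁴ = 0.076176 × 0.0823184 = 6.27×10⁻³.

L_X/L_1 ≈ 6.27×10⁻³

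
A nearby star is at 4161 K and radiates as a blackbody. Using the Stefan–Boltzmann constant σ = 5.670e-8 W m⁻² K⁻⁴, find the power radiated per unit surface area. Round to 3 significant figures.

I ≈ 1.70×10⁷ W/m²

Stefan–Boltzmann: I = σT⁴ = 5.670×10⁻⁸ × (4161)⁴ = 1.70×10⁷ W/m².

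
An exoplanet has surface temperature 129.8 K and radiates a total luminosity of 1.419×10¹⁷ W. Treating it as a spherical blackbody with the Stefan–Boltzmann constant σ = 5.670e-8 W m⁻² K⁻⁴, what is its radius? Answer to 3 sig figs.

R ≈ 2.65×10⁷ m

L = 4πR²σT⁴ ⇒ R = √(L/(4πσT⁴)).
σT⁴ = 16.0947 W/m², so R = √(1.419×10¹⁷/(4π×16.0947)) = 2.65×10⁷ m.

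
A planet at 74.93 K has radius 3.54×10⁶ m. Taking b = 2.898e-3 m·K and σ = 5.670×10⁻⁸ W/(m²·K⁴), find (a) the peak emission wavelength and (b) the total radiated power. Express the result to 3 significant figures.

λ_max ≈ 38.7 μm; P ≈ 2.81×10¹⁴ W

(a) λ_max = b/T = 2.898×10⁻³/74.93 = 3.868×10⁻⁵ m = 38.7 μm.
Surface area A = 4πR² = 4π(3.54×10⁶ m)² = 1.57477×10¹⁴ m².
(b) P = σAT⁴ = 5.670×10⁻⁸×1.57477×10¹⁴×(74.93)⁴ = 2.81×10¹⁴ W.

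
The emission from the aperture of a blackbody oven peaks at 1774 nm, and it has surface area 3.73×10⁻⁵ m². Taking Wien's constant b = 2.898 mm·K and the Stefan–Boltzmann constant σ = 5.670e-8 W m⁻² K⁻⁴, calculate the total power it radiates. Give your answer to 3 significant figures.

P ≈ 15.1 W

Wien's law: T = b/λ_max = 2.898×10⁻³/1.774×10⁻⁶ = 1633.60 K.
Area A = 3.73×10⁻⁵ m².
Then P = σAT⁴ = 5.670×10⁻⁸×3.73×10⁻⁵×(1633.60)⁴ = 15.1 W.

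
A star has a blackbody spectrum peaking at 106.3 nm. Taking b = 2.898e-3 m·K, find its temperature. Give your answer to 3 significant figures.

Wien's law gives T = b/λ_max = (2.898×10⁻³ m·K)/(1.063×10⁻⁷ m) = 2.73×10⁴ K.

T ≈ 2.73×10⁴ K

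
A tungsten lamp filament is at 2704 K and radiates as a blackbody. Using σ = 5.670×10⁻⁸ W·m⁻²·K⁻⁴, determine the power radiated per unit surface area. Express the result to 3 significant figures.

I ≈ 3.03×10⁶ W/m²

Stefan–Boltzmann: I = σT⁴ = 5.670×10⁻⁸ × (2704)⁴ = 3.03×10⁶ W/m².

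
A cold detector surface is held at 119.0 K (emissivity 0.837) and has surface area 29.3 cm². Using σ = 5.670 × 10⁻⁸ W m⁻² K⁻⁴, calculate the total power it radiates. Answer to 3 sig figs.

P ≈ 0.0279 W

Area A = 29.3 cm² = 2.93×10⁻³ m².
P = εσAT⁴ = 0.837 × 5.670×10⁻⁸ × 2.93×10⁻³ × (119.0)⁴ = 0.0279 W.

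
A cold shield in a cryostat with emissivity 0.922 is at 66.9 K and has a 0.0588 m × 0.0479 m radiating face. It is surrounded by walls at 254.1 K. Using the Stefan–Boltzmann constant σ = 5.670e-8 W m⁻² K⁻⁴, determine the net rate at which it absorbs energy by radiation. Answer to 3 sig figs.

Net gain ≈ 0.611 W

Area A = 0.0588 × 0.0479 = 2.81652×10⁻³ m².
Net radiated power P_net = εσA(T⁴ − T₀⁴) = 0.922×5.670×10⁻⁸×2.81652×10⁻³×(66.9⁴ − 254.1⁴).
T⁴ − T₀⁴ = 2.00311×10⁷ − 4.16887×10⁹ = -4.14884×10⁹ K⁴, so P_net = -0.611 W — negative, meaning a net gain of 0.611 W.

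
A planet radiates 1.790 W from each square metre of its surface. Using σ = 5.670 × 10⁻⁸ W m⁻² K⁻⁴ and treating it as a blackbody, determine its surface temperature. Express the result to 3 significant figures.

T ≈ 75.0 K

I = σT⁴, so T = (I/σ)^(1/4) = (1.790/(5.670×10⁻⁸))^(1/4) = 75.0 K.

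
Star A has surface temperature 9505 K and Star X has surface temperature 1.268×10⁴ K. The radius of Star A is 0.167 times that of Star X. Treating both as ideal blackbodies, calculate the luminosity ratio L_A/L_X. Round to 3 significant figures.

L ∝ R²T⁴, so L_A/L_X = (R_A/R_X)²(T_A/T_X)⁴ = (0.167)² × (9505/1.268×10⁴)⁴ = 0.027889 × 0.315741 = 8.81×10⁻³.

L_A/L_X ≈ 8.81×10⁻³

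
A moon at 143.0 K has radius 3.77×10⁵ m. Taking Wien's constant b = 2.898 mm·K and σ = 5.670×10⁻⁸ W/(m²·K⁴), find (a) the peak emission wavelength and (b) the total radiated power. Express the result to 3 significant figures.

(a) λ_max = b/T = 2.898×10⁻³/143.0 = 2.027×10⁻⁵ m = 20.3 μm.
Surface area A = 4πR² = 4π(3.77×10⁵ m)² = 1.78605×10¹² m².
(b) P = σAT⁴ = 5.670×10⁻⁸×1.78605×10¹²×(143.0)⁴ = 4.23×10¹³ W.

λ_max ≈ 20.3 μm; P ≈ 4.23×10¹³ W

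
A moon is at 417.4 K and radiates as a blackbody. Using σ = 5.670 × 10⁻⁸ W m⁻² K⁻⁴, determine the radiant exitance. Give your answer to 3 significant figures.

I ≈ 1.72×10³ W/m²

Stefan–Boltzmann: I = σT⁴ = 5.670×10⁻⁸ × (417.4)⁴ = 1.72×10³ W/m².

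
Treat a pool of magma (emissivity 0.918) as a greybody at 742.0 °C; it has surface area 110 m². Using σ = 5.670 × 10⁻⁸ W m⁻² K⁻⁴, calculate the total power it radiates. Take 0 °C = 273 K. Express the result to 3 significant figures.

P ≈ 6.08×10⁶ W

T = 742.0 °C + 273 = 1015.0 K.
Area A = 110 m².
P = εσAT⁴ = 0.918 × 5.670×10⁻⁸ × 110 × (1015.0)⁴ = 6.08×10⁶ W.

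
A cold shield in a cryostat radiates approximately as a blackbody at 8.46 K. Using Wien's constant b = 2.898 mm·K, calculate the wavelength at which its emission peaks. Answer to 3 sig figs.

Wien's displacement law: λ_max = b/T = (2.898×10⁻³ m·K)/(8.46 K) = 3.426×10⁻⁴ m.
That is 0.343 mm, in the infrared range.

λ_max ≈ 0.343 mm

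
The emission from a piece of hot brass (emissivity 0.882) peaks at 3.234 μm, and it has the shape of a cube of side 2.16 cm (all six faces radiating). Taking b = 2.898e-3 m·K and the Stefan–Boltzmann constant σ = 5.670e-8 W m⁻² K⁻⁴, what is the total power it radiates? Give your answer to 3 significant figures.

P ≈ 90.3 W

Wien's law: T = b/λ_max = 2.898×10⁻³/3.234×10⁻⁶ = 896.104 K.
Area A = 6s² = 6×(0.0216 m)² = 2.79936×10⁻³ m².
Then P = εσAT⁴ = 0.882×5.670×10⁻⁸×2.79936×10⁻³×(896.104)⁴ = 90.3 W.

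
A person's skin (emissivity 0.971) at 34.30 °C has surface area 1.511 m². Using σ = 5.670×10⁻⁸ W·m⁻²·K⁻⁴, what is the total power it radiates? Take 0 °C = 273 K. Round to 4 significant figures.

T = 34.30 °C + 273 = 307.30 K.
Area A = 1.511 m².
P = εσAT⁴ = 0.971 × 5.670×10⁻⁸ × 1.511 × (307.30)⁴ = 741.9 W.

P ≈ 741.9 W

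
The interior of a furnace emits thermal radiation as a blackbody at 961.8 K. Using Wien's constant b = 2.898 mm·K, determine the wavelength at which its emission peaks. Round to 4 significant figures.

Wien's displacement law: λ_max = b/T = (2.898×10⁻³ m·K)/(961.8 K) = 3.0131×10⁻⁶ m.
That is 3.013 μm, in the infrared range.

λ_max ≈ 3.013 μm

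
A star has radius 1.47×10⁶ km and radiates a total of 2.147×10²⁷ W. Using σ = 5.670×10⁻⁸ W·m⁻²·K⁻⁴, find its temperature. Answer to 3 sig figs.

T ≈ 6.11×10³ K

Surface area A = 4πR² = 4π(1.47×10⁹ m)² = 2.71547×10¹⁹ m².
P = σAT⁴ ⇒ T = (P/(σA))^(1/4) = (2.147×10²⁷/(5.670×10⁻⁸×2.71547×10¹⁹))^(1/4) = 6.11×10³ K.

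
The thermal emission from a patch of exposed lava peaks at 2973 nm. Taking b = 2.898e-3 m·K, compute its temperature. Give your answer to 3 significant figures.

Wien's law gives T = b/λ_max = (2.898×10⁻³ m·K)/(2.973×10⁻⁶ m) = 975 K.

T ≈ 975 K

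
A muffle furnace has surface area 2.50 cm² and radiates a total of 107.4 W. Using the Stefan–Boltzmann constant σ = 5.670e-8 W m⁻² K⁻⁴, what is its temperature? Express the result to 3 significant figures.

T ≈ 1.66×10³ K

Area A = 2.50 cm² = 2.50×10⁻⁴ m².
P = σAT⁴ ⇒ T = (P/(σA))^(1/4) = (107.4/(5.670×10⁻⁸×2.50×10⁻⁴))^(1/4) = 1.66×10³ K.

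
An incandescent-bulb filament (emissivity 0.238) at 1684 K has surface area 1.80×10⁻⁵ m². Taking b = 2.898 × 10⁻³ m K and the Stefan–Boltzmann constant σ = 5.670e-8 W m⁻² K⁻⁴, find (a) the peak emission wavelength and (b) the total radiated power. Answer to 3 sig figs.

(a) λ_max = b/T = 2.898×10⁻³/1684 = 1.721×10⁻⁶ m = 1.72 μm.
Area A = 1.80×10⁻⁵ m².
(b) P = εσAT⁴ = 0.238×5.670×10⁻⁸×1.80×10⁻⁵×(1684)⁴ = 1.95 W.

λ_max ≈ 1.72 μm; P ≈ 1.95 W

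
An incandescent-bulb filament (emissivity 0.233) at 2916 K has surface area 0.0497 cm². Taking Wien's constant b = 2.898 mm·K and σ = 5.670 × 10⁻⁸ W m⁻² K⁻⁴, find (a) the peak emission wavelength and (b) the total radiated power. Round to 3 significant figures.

λ_max ≈ 0.994 μm; P ≈ 4.75 W

(a) λ_max = b/T = 2.898×10⁻³/2916 = 9.938×10⁻⁷ m = 0.994 μm.
Area A = 0.0497 cm² = 4.97×10⁻⁶ m².
(b) P = εσAT⁴ = 0.233×5.670×10⁻⁸×4.97×10⁻⁶×(2916)⁴ = 4.75 W.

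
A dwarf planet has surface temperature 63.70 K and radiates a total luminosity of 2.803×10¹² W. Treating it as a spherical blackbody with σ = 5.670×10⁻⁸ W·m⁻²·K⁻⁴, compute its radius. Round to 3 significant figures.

R ≈ 4.89×10⁵ m

L = 4πR²σT⁴ ⇒ R = √(L/(4πσT⁴)).
σT⁴ = 0.933557 W/m², so R = √(2.803×10¹²/(4π×0.933557)) = 4.89×10⁵ m.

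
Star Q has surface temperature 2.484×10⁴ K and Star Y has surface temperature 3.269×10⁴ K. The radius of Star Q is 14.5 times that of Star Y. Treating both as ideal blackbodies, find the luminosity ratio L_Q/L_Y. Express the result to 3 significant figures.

L ∝ R²T⁴, so L_Q/L_Y = (R_Q/R_Y)²(T_Q/T_Y)⁴ = (14.5)² × (2.484×10⁴/3.269×10⁴)⁴ = 210.25 × 0.333385 = 70.1.

L_Q/L_Y ≈ 70.1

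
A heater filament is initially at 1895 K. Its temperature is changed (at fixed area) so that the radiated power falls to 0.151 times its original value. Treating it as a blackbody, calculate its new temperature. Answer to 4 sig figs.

P ∝ T⁴, so T₂/T₁ = (P₂/P₁)^(1/4) = (0.151)^(1/4) = 0.623368.
T₂ = 1895 × 0.623368 = 1181 K.

T₂ ≈ 1181 K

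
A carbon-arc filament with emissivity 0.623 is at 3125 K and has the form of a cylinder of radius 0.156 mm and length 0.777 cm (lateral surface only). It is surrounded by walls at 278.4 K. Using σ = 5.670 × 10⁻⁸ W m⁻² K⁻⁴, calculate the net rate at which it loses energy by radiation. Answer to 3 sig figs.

Lateral area A = 2πrL = 2π×1.56×10⁻⁴×7.77×10⁻³ = 7.61597×10⁻⁶ m².
Net radiated power P_net = εσA(T⁴ − T₀⁴) = 0.623×5.670×10⁻⁸×7.61597×10⁻⁶×(3125⁴ − 278.4⁴).
T⁴ − T₀⁴ = 9.53674×10¹³ − 6.00727×10⁹ = 9.53614×10¹³ K⁴, so P_net = 25.7 W.

Net loss ≈ 25.7 W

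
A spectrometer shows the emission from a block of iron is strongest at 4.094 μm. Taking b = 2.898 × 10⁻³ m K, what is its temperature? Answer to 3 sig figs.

Wien's law gives T = b/λ_max = (2.898×10⁻³ m·K)/(4.094×10⁻⁶ m) = 708 K.

T ≈ 708 K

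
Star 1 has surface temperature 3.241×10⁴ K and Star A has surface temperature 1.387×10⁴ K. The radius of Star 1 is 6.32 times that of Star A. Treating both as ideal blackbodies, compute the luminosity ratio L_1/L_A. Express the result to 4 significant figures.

L ∝ R²T⁴, so L_1/L_A = (R_1/R_A)²(T_1/T_A)⁴ = (6.32)² × (3.241×10⁴/1.387×10⁴)⁴ = 39.9424 × 29.8133 = 1191.

L_1/L_A ≈ 1191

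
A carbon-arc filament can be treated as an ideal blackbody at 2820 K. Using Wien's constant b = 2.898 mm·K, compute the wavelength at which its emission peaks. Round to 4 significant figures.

λ_max ≈ 1.028 μm

Wien's displacement law: λ_max = b/T = (2.898×10⁻³ m·K)/(2820 K) = 1.0277×10⁻⁶ m.
That is 1.028 μm, in the infrared range.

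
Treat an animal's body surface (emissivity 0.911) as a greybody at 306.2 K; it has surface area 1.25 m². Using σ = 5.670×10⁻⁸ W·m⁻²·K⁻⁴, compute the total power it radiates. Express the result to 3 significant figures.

Area A = 1.25 m².
P = εσAT⁴ = 0.911 × 5.670×10⁻⁸ × 1.25 × (306.2)⁴ = 568 W.

P ≈ 568 W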